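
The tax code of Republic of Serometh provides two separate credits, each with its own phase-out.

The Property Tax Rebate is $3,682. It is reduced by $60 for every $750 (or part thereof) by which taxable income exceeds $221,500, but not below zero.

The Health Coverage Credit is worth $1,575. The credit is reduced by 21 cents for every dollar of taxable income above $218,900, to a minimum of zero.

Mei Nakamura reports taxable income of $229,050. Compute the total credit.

Property Tax Rebate: income exceeds $221,500 by $7,550, which is 11 full-or-partial $750 increments; reduction = 11 × $60 = $660, leaving $3,022.
Health Coverage Credit: 21% of the $10,150 excess over $218,900 is $2,131.50 ≥ base, so the credit is $0.
Total: $3,022 + $0 = $3,022.

$3,022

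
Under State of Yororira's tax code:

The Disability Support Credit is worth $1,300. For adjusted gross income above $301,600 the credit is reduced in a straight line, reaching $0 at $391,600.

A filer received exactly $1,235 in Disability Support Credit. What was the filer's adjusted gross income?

$1,235 is 1,235/1,300 of the full $1,300, so 65/1,300 of the $90,000 range has been used: income = $301,600 + $90,000 × 65/1,300 = $306,100.

$306,100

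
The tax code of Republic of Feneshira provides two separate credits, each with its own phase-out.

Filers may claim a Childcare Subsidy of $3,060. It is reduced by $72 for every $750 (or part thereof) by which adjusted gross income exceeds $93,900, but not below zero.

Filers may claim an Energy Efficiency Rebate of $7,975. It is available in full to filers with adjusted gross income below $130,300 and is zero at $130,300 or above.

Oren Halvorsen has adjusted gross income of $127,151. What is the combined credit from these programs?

$7,975

Childcare Subsidy: income exceeds $93,900 by $33,251 → 45 increments × $72 = $3,240 ≥ base, so the credit is $0.
Energy Efficiency Rebate: $127,151 is below the $130,300 cutoff, so the full $7,975 applies.
Total: $0 + $7,975 = $7,975.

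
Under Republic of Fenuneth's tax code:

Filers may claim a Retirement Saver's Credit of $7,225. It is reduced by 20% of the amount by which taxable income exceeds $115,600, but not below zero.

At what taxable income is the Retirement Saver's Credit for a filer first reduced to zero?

The credit falls by 20% of each dollar above $115,600, so it reaches zero when the excess is $7,225 / 20% = $36,125: income = $115,600 + $36,125 = $151,725.

$151,725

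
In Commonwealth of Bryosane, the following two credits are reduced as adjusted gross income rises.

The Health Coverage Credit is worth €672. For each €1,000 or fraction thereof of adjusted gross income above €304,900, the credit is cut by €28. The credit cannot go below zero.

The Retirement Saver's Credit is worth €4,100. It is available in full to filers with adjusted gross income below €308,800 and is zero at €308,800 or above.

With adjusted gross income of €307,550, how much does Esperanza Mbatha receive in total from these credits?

€4,688

Health Coverage Credit: income exceeds €304,900 by €2,650, which is 3 full-or-partial €1,000 increments; reduction = 3 × €28 = €84, leaving €588.
Retirement Saver's Credit: €307,550 is below the €308,800 cutoff, so the full €4,100 applies.
Total: €588 + €4,100 = €4,688.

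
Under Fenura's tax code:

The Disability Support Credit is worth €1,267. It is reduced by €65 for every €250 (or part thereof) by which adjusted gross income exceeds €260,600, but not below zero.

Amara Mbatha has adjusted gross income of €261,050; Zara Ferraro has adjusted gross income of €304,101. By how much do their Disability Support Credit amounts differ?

€1,137

Amara (€261,050): Disability Support Credit: income exceeds €260,600 by €450, which is 2 full-or-partial €250 increments; reduction = 2 × €65 = €130, leaving €1,137.
Zara (€304,101): Disability Support Credit: income exceeds €260,600 by €43,501 → 175 increments × €65 = €11,375 ≥ base, so the credit is €0.
Difference: |€1,137 − €0| = €1,137.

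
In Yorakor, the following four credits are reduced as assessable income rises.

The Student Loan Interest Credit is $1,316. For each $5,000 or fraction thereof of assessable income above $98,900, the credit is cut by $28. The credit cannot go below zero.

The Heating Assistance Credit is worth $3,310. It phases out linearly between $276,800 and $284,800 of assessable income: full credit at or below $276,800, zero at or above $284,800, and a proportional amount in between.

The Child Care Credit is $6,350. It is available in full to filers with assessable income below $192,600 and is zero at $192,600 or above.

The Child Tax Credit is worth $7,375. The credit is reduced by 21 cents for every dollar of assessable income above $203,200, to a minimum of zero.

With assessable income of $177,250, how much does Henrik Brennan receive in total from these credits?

Student Loan Interest Credit: income exceeds $98,900 by $78,350, which is 16 full-or-partial $5,000 increments; reduction = 16 × $28 = $448, leaving $868.
Heating Assistance Credit: $177,250 is at or below the $276,800 threshold, so the full $3,310 applies.
Child Care Credit: $177,250 is below the $192,600 cutoff, so the full $6,350 applies.
Child Tax Credit: $177,250 is at or below the $203,200 threshold, so the full $7,375 applies.
Total: $868 + $3,310 + $6,350 + $7,375 = $17,903.

$17,903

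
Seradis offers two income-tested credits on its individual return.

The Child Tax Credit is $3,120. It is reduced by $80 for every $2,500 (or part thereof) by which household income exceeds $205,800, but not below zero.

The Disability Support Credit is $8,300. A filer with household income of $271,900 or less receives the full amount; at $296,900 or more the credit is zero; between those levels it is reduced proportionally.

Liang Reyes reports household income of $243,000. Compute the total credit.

Child Tax Credit: income exceeds $205,800 by $37,200, which is 15 full-or-partial $2,500 increments; reduction = 15 × $80 = $1,200, leaving $1,920.
Disability Support Credit: $243,000 is at or below the $271,900 threshold, so the full $8,300 applies.
Total: $1,920 + $8,300 = $10,220.

$10,220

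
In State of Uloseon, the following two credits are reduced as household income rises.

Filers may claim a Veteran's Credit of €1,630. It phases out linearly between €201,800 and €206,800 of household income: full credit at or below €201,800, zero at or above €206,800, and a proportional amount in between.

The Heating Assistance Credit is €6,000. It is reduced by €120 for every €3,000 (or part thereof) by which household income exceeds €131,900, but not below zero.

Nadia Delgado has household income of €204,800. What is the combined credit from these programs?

€3,652

Veteran's Credit: €204,800 is €3,000 into a €5,000 phase-out range, leaving 2,000/5,000 of the credit: €1,630 × 2,000/5,000 = €652.
Heating Assistance Credit: income exceeds €131,900 by €72,900, which is 25 full-or-partial €3,000 increments; reduction = 25 × €120 = €3,000, leaving €3,000.
Total: €652 + €3,000 = €3,652.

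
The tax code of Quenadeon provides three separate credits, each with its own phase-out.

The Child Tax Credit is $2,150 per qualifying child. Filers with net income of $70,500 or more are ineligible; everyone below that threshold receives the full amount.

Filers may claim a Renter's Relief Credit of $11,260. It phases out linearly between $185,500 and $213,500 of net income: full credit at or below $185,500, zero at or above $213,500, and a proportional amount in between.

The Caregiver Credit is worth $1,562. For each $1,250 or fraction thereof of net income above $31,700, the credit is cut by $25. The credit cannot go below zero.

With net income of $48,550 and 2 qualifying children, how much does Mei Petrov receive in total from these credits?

$16,772

Child Tax Credit: base = 2 × $2,150 = $4,300. $48,550 is below the $70,500 cutoff, so the full $4,300 applies.
Renter's Relief Credit: $48,550 is at or below the $185,500 threshold, so the full $11,260 applies.
Caregiver Credit: income exceeds $31,700 by $16,850, which is 14 full-or-partial $1,250 increments; reduction = 14 × $25 = $350, leaving $1,212.
Total: $4,300 + $11,260 + $1,212 = $16,772.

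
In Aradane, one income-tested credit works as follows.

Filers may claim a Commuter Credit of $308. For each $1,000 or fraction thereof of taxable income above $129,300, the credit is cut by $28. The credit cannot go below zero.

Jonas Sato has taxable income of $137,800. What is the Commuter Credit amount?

$56

Commuter Credit: income exceeds $129,300 by $8,500, which is 9 full-or-partial $1,000 increments; reduction = 9 × $28 = $252, leaving $56.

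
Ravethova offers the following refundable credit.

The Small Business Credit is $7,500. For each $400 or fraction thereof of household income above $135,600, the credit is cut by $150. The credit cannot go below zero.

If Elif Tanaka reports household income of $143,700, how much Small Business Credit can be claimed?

Small Business Credit: income exceeds $135,600 by $8,100, which is 21 full-or-partial $400 increments; reduction = 21 × $150 = $3,150, leaving $4,350.

$4,350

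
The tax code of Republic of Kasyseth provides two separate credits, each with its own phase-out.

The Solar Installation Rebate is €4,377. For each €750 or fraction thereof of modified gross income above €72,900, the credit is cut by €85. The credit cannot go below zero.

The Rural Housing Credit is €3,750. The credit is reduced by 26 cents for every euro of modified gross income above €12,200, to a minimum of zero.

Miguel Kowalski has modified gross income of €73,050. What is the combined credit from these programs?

Solar Installation Rebate: income exceeds €72,900 by €150, which is 1 full-or-partial €750 increment; reduction = 1 × €85 = €85, leaving €4,292.
Rural Housing Credit: 26% of the €60,850 excess over €12,200 is €15,821 ≥ base, so the credit is €0.
Total: €4,292 + €0 = €4,292.

€4,292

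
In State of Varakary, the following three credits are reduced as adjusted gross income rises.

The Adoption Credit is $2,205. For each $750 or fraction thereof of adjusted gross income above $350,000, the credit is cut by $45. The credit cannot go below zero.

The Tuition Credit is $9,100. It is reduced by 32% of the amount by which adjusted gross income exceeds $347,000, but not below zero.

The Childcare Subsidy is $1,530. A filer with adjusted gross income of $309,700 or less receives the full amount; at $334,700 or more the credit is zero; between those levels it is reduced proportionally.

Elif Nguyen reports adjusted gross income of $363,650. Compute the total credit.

Adoption Credit: income exceeds $350,000 by $13,650, which is 19 full-or-partial $750 increments; reduction = 19 × $45 = $855, leaving $1,350.
Tuition Credit: 32% of the $16,650 excess over $347,000 is $5,328; credit = $9,100 − $5,328 = $3,772.
Childcare Subsidy: $363,650 is at or above $334,700, so the credit is $0.
Total: $1,350 + $3,772 + $0 = $5,122.

$5,122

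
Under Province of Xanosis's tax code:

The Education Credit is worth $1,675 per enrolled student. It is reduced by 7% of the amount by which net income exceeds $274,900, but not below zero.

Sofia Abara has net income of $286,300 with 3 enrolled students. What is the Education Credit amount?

$4,227

Education Credit: base = 3 × $1,675 = $5,025. 7% of the $11,400 excess over $274,900 is $798; credit = $5,025 − $798 = $4,227.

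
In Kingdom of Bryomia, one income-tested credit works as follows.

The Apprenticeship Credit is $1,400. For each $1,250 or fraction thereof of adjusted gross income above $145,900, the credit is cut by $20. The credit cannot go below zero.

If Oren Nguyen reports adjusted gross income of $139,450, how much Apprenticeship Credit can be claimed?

Apprenticeship Credit: $139,450 is at or below the $145,900 threshold, so the full $1,400 applies.

$1,400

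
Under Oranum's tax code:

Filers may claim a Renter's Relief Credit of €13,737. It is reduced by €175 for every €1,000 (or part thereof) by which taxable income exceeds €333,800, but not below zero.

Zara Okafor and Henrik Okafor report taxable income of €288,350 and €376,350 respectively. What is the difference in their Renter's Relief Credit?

Zara (€288,350): Renter's Relief Credit: €288,350 is at or below the €333,800 threshold, so the full €13,737 applies.
Henrik (€376,350): Renter's Relief Credit: income exceeds €333,800 by €42,550, which is 43 full-or-partial €1,000 increments; reduction = 43 × €175 = €7,525, leaving €6,212.
Difference: |€13,737 − €6,212| = €7,525.

€7,525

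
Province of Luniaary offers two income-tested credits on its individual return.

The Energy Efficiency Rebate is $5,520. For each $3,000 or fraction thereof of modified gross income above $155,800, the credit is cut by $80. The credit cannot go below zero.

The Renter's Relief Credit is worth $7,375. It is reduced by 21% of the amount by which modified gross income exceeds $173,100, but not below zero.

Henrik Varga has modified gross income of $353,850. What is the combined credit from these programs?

Energy Efficiency Rebate: income exceeds $155,800 by $198,050, which is 67 full-or-partial $3,000 increments; reduction = 67 × $80 = $5,360, leaving $160.
Renter's Relief Credit: 21% of the $180,750 excess over $173,100 is $37,957.50 ≥ base, so the credit is $0.
Total: $160 + $0 = $160.

$160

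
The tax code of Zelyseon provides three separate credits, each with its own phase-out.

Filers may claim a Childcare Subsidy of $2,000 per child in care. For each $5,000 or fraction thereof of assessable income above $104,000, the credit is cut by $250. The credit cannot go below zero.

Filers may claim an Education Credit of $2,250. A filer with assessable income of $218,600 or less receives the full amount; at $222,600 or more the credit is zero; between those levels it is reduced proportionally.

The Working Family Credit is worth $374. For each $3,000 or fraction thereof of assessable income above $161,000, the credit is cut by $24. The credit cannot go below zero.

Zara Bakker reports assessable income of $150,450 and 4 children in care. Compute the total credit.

Childcare Subsidy: base = 4 × $2,000 = $8,000. income exceeds $104,000 by $46,450, which is 10 full-or-partial $5,000 increments; reduction = 10 × $250 = $2,500, leaving $5,500.
Education Credit: $150,450 is at or below the $218,600 threshold, so the full $2,250 applies.
Working Family Credit: $150,450 is at or below the $161,000 threshold, so the full $374 applies.
Total: $5,500 + $2,250 + $374 = $8,124.

$8,124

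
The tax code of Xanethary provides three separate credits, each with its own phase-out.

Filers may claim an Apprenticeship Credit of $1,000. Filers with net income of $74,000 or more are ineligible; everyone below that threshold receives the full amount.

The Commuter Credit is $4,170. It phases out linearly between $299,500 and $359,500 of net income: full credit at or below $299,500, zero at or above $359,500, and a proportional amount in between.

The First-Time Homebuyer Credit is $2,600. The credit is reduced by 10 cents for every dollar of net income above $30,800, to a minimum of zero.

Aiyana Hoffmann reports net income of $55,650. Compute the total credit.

Apprenticeship Credit: $55,650 is below the $74,000 cutoff, so the full $1,000 applies.
Commuter Credit: $55,650 is at or below the $299,500 threshold, so the full $4,170 applies.
First-Time Homebuyer Credit: 10% of the $24,850 excess over $30,800 is $2,485; credit = $2,600 − $2,485 = $115.
Total: $1,000 + $4,170 + $115 = $5,285.

$5,285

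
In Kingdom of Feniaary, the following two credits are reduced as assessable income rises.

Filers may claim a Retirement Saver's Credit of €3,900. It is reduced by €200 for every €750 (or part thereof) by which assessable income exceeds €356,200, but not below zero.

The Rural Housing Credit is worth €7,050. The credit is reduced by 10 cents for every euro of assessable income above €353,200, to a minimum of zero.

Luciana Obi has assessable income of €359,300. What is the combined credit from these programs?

Retirement Saver's Credit: income exceeds €356,200 by €3,100, which is 5 full-or-partial €750 increments; reduction = 5 × €200 = €1,000, leaving €2,900.
Rural Housing Credit: 10% of the €6,100 excess over €353,200 is €610; credit = €7,050 − €610 = €6,440.
Total: €2,900 + €6,440 = €9,340.

€9,340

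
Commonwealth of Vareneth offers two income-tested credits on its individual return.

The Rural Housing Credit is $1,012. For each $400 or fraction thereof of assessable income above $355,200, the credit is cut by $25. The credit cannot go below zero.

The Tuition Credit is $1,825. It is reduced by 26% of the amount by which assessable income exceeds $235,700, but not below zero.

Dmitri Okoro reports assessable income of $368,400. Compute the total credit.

$187

Rural Housing Credit: income exceeds $355,200 by $13,200, which is 33 full-or-partial $400 increments; reduction = 33 × $25 = $825, leaving $187.
Tuition Credit: 26% of the $132,700 excess over $235,700 is $34,502 ≥ base, so the credit is $0.
Total: $187 + $0 = $187.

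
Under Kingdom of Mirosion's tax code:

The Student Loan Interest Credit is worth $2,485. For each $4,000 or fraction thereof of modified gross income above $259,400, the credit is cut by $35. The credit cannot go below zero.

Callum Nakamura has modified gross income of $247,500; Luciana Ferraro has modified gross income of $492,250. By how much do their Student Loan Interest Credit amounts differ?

$2,065

Callum ($247,500): Student Loan Interest Credit: $247,500 is at or below the $259,400 threshold, so the full $2,485 applies.
Luciana ($492,250): Student Loan Interest Credit: income exceeds $259,400 by $232,850, which is 59 full-or-partial $4,000 increments; reduction = 59 × $35 = $2,065, leaving $420.
Difference: |$2,485 − $420| = $2,065.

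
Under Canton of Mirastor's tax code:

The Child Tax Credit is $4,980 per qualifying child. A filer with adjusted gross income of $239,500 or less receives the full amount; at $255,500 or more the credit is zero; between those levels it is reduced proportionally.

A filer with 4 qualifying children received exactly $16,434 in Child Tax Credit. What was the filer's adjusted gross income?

Full credit = 4 × $4,980 = $19,920.
$16,434 is 16,434/19,920 of the full $19,920, so 3,486/19,920 of the $16,000 range has been used: income = $239,500 + $16,000 × 3,486/19,920 = $242,300.

$242,300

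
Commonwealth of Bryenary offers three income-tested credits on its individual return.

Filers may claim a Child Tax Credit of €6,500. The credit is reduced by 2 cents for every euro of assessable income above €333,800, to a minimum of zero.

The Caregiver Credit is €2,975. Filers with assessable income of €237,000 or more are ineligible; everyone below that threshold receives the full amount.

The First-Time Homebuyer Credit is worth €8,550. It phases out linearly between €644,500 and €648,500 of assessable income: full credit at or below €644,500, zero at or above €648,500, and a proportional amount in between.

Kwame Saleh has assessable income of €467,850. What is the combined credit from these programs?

Child Tax Credit: 2% of the €134,050 excess over €333,800 is €2,681; credit = €6,500 − €2,681 = €3,819.
Caregiver Credit: €467,850 meets or exceeds the €237,000 cutoff, so the credit is €0.
First-Time Homebuyer Credit: €467,850 is at or below the €644,500 threshold, so the full €8,550 applies.
Total: €3,819 + €0 + €8,550 = €12,369.

€12,369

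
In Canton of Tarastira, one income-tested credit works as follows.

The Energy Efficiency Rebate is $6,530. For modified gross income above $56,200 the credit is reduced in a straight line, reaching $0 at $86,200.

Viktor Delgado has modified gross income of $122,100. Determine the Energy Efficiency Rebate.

$0

Energy Efficiency Rebate: $122,100 is at or above $86,200, so the credit is $0.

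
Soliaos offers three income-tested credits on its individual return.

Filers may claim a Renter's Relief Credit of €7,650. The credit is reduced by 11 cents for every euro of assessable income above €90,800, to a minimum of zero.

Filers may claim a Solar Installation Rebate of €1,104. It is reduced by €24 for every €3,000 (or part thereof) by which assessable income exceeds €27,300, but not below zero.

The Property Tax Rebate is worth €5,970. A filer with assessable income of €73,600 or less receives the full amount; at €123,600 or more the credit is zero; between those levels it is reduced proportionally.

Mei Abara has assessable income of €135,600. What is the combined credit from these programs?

Renter's Relief Credit: 11% of the €44,800 excess over €90,800 is €4,928; credit = €7,650 − €4,928 = €2,722.
Solar Installation Rebate: income exceeds €27,300 by €108,300, which is 37 full-or-partial €3,000 increments; reduction = 37 × €24 = €888, leaving €216.
Property Tax Rebate: €135,600 is at or above €123,600, so the credit is €0.
Total: €2,722 + €216 + €0 = €2,938.

€2,938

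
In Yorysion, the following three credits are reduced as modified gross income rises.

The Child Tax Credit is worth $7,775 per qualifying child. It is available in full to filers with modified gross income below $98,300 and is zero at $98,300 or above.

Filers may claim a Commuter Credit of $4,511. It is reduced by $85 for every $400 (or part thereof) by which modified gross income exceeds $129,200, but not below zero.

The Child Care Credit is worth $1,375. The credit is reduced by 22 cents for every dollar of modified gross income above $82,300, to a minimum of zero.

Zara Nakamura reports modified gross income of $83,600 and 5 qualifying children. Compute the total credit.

$44,475

Child Tax Credit: base = 5 × $7,775 = $38,875. $83,600 is below the $98,300 cutoff, so the full $38,875 applies.
Commuter Credit: $83,600 is at or below the $129,200 threshold, so the full $4,511 applies.
Child Care Credit: 22% of the $1,300 excess over $82,300 is $286; credit = $1,375 − $286 = $1,089.
Total: $38,875 + $4,511 + $1,089 = $44,475.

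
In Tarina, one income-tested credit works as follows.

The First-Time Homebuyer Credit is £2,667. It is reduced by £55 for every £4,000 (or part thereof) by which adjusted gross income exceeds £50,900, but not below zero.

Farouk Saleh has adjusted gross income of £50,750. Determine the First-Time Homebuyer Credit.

First-Time Homebuyer Credit: £50,750 is at or below the £50,900 threshold, so the full £2,667 applies.

£2,667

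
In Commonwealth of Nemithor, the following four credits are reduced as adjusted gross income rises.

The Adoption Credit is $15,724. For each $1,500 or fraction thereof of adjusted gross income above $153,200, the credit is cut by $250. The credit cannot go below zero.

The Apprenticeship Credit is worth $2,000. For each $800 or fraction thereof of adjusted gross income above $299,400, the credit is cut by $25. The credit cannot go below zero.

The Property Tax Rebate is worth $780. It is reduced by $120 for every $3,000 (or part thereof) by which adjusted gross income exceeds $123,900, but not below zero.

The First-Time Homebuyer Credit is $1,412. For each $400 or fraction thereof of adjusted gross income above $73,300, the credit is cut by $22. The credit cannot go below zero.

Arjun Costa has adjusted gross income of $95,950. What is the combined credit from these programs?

Adoption Credit: $95,950 is at or below the $153,200 threshold, so the full $15,724 applies.
Apprenticeship Credit: $95,950 is at or below the $299,400 threshold, so the full $2,000 applies.
Property Tax Rebate: $95,950 is at or below the $123,900 threshold, so the full $780 applies.
First-Time Homebuyer Credit: income exceeds $73,300 by $22,650, which is 57 full-or-partial $400 increments; reduction = 57 × $22 = $1,254, leaving $158.
Total: $15,724 + $2,000 + $780 + $158 = $18,662.

$18,662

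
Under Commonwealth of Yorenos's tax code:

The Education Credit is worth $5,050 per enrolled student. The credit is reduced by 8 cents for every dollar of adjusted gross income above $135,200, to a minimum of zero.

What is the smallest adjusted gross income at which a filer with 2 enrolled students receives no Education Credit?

Full credit = 2 × $5,050 = $10,100.
The credit falls by 8% of each dollar above $135,200, so it reaches zero when the excess is $10,100 / 8% = $126,250: income = $135,200 + $126,250 = $261,450.

$261,450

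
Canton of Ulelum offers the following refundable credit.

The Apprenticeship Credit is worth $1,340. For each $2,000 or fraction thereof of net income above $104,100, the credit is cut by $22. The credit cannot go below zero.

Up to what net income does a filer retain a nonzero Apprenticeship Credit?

$224,100

After 60 increments the reduction is 60 × $22 = $1,320, leaving $20; one more increment wipes it out. Increment 60 ends at excess 60 × $2,000 = $120,000, so the highest qualifying income is $104,100 + $120,000 = $224,100.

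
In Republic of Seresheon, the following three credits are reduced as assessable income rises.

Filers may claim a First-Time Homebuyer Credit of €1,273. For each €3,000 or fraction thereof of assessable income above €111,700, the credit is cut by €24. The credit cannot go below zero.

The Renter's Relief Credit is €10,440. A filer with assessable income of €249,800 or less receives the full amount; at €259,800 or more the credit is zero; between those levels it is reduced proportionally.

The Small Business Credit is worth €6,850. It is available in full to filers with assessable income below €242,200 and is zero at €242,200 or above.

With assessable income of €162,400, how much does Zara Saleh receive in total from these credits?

First-Time Homebuyer Credit: income exceeds €111,700 by €50,700, which is 17 full-or-partial €3,000 increments; reduction = 17 × €24 = €408, leaving €865.
Renter's Relief Credit: €162,400 is at or below the €249,800 threshold, so the full €10,440 applies.
Small Business Credit: €162,400 is below the €242,200 cutoff, so the full €6,850 applies.
Total: €865 + €10,440 + €6,850 = €18,155.

€18,155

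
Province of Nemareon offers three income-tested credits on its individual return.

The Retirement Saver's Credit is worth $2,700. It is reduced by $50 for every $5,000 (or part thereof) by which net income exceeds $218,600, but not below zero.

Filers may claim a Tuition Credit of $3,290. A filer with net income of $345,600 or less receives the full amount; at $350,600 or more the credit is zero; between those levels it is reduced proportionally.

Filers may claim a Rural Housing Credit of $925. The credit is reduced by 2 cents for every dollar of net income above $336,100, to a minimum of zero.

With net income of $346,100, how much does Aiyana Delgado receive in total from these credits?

$5,086

Retirement Saver's Credit: income exceeds $218,600 by $127,500, which is 26 full-or-partial $5,000 increments; reduction = 26 × $50 = $1,300, leaving $1,400.
Tuition Credit: $346,100 is $500 into a $5,000 phase-out range, leaving 4,500/5,000 of the credit: $3,290 × 4,500/5,000 = $2,961.
Rural Housing Credit: 2% of the $10,000 excess over $336,100 is $200; credit = $925 − $200 = $725.
Total: $1,400 + $2,961 + $725 = $5,086.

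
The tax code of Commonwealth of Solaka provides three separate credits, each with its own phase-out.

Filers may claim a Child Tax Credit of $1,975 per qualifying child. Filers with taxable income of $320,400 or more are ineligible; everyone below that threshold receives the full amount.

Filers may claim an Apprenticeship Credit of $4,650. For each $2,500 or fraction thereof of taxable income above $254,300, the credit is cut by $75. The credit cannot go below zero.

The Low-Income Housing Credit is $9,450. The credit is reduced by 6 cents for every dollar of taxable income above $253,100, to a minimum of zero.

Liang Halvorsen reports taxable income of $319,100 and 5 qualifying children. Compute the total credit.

Child Tax Credit: base = 5 × $1,975 = $9,875. $319,100 is below the $320,400 cutoff, so the full $9,875 applies.
Apprenticeship Credit: income exceeds $254,300 by $64,800, which is 26 full-or-partial $2,500 increments; reduction = 26 × $75 = $1,950, leaving $2,700.
Low-Income Housing Credit: 6% of the $66,000 excess over $253,100 is $3,960; credit = $9,450 − $3,960 = $5,490.
Total: $9,875 + $2,700 + $5,490 = $18,065.

$18,065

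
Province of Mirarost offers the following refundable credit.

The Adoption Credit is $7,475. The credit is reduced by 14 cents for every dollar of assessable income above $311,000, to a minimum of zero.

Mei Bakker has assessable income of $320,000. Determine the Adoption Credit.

Adoption Credit: 14% of the $9,000 excess over $311,000 is $1,260; credit = $7,475 − $1,260 = $6,215.

$6,215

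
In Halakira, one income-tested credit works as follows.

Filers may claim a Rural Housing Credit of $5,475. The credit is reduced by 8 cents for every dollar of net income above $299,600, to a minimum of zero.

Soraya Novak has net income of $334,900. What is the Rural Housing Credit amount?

$2,651

Rural Housing Credit: 8% of the $35,300 excess over $299,600 is $2,824; credit = $5,475 − $2,824 = $2,651.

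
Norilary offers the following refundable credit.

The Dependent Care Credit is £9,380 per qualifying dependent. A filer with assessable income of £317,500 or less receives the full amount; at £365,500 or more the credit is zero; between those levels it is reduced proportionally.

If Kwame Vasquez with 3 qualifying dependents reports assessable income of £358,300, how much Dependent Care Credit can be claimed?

£4,221

Dependent Care Credit: base = 3 × £9,380 = £28,140. £358,300 is £40,800 into a £48,000 phase-out range, leaving 7,200/48,000 of the credit: £28,140 × 7,200/48,000 = £4,221.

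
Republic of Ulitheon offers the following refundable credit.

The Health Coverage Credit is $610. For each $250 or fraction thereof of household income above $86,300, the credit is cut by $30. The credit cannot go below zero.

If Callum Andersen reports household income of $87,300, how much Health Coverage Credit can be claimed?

Health Coverage Credit: income exceeds $86,300 by $1,000, which is 4 full-or-partial $250 increments; reduction = 4 × $30 = $120, leaving $490.

$490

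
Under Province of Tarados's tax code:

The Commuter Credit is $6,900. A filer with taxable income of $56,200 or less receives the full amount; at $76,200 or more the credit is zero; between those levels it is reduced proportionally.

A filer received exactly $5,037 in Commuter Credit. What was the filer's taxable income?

$61,600

$5,037 is 5,037/6,900 of the full $6,900, so 1,863/6,900 of the $20,000 range has been used: income = $56,200 + $20,000 × 1,863/6,900 = $61,600.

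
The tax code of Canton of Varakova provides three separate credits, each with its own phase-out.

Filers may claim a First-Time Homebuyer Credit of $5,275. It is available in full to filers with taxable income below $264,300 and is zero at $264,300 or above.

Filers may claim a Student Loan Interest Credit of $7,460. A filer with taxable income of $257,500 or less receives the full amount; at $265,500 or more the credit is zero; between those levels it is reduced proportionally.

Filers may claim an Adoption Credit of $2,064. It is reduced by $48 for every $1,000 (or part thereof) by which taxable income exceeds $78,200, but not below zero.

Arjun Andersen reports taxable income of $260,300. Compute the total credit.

$10,124

First-Time Homebuyer Credit: $260,300 is below the $264,300 cutoff, so the full $5,275 applies.
Student Loan Interest Credit: $260,300 is $2,800 into a $8,000 phase-out range, leaving 5,200/8,000 of the credit: $7,460 × 5,200/8,000 = $4,849.
Adoption Credit: income exceeds $78,200 by $182,100 → 183 increments × $48 = $8,784 ≥ base, so the credit is $0.
Total: $5,275 + $4,849 + $0 = $10,124.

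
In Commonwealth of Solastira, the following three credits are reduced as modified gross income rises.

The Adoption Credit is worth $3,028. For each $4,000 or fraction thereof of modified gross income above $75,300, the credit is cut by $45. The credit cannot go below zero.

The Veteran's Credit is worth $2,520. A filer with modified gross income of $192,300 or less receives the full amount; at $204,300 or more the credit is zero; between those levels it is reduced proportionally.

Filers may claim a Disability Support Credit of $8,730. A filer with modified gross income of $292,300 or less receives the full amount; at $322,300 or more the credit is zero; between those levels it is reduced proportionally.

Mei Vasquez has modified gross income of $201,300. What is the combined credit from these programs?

Adoption Credit: income exceeds $75,300 by $126,000, which is 32 full-or-partial $4,000 increments; reduction = 32 × $45 = $1,440, leaving $1,588.
Veteran's Credit: $201,300 is $9,000 into a $12,000 phase-out range, leaving 3,000/12,000 of the credit: $2,520 × 3,000/12,000 = $630.
Disability Support Credit: $201,300 is at or below the $292,300 threshold, so the full $8,730 applies.
Total: $1,588 + $630 + $8,730 = $10,948.

$10,948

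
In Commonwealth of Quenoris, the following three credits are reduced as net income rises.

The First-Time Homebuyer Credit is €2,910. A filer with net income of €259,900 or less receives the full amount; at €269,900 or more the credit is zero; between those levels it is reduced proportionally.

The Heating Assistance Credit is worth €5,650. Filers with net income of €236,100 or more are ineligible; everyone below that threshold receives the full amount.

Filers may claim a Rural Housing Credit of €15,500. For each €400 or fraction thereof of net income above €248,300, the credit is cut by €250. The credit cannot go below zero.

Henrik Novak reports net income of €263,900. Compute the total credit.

€7,496

First-Time Homebuyer Credit: €263,900 is €4,000 into a €10,000 phase-out range, leaving 6,000/10,000 of the credit: €2,910 × 6,000/10,000 = €1,746.
Heating Assistance Credit: €263,900 meets or exceeds the €236,100 cutoff, so the credit is €0.
Rural Housing Credit: income exceeds €248,300 by €15,600, which is 39 full-or-partial €400 increments; reduction = 39 × €250 = €9,750, leaving €5,750.
Total: €1,746 + €0 + €5,750 = €7,496.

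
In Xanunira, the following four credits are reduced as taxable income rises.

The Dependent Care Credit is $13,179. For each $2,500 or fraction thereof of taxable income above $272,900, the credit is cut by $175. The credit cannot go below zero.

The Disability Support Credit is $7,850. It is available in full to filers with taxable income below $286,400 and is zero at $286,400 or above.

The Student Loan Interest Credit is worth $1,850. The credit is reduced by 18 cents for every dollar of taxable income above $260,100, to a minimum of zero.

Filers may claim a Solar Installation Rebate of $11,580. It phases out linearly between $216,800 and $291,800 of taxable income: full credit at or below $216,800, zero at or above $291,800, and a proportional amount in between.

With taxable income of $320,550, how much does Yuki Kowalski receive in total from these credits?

Dependent Care Credit: income exceeds $272,900 by $47,650, which is 20 full-or-partial $2,500 increments; reduction = 20 × $175 = $3,500, leaving $9,679.
Disability Support Credit: $320,550 meets or exceeds the $286,400 cutoff, so the credit is $0.
Student Loan Interest Credit: 18% of the $60,450 excess over $260,100 is $10,881 ≥ base, so the credit is $0.
Solar Installation Rebate: $320,550 is at or above $291,800, so the credit is $0.
Total: $9,679 + $0 + $0 + $0 = $9,679.

$9,679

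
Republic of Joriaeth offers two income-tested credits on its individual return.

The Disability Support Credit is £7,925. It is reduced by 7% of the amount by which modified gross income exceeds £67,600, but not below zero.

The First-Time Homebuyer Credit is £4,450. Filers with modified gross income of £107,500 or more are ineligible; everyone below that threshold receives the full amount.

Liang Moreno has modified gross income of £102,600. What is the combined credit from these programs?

Disability Support Credit: 7% of the £35,000 excess over £67,600 is £2,450; credit = £7,925 − £2,450 = £5,475.
First-Time Homebuyer Credit: £102,600 is below the £107,500 cutoff, so the full £4,450 applies.
Total: £5,475 + £4,450 = £9,925.

£9,925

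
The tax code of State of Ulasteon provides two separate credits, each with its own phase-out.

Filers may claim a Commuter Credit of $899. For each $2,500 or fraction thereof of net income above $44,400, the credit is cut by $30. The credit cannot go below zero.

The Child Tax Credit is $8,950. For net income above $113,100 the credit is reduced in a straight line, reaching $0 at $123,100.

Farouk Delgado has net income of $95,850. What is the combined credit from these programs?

$9,219

Commuter Credit: income exceeds $44,400 by $51,450, which is 21 full-or-partial $2,500 increments; reduction = 21 × $30 = $630, leaving $269.
Child Tax Credit: $95,850 is at or below the $113,100 threshold, so the full $8,950 applies.
Total: $269 + $8,950 = $9,219.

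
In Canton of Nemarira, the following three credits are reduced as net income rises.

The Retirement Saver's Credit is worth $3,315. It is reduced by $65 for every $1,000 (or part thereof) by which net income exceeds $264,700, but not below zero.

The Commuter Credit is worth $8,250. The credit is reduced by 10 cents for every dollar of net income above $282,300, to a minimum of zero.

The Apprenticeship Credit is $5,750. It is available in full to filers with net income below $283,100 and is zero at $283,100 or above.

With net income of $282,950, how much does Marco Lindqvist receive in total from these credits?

Retirement Saver's Credit: income exceeds $264,700 by $18,250, which is 19 full-or-partial $1,000 increments; reduction = 19 × $65 = $1,235, leaving $2,080.
Commuter Credit: 10% of the $650 excess over $282,300 is $65; credit = $8,250 − $65 = $8,185.
Apprenticeship Credit: $282,950 is below the $283,100 cutoff, so the full $5,750 applies.
Total: $2,080 + $8,185 + $5,750 = $16,015.

$16,015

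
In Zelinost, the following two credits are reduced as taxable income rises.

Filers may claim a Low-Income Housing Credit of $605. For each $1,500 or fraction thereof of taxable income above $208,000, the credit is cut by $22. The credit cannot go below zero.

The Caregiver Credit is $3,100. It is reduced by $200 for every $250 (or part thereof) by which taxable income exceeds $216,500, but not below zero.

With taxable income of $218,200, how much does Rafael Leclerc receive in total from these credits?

Low-Income Housing Credit: income exceeds $208,000 by $10,200, which is 7 full-or-partial $1,500 increments; reduction = 7 × $22 = $154, leaving $451.
Caregiver Credit: income exceeds $216,500 by $1,700, which is 7 full-or-partial $250 increments; reduction = 7 × $200 = $1,400, leaving $1,700.
Total: $451 + $1,700 = $2,151.

$2,151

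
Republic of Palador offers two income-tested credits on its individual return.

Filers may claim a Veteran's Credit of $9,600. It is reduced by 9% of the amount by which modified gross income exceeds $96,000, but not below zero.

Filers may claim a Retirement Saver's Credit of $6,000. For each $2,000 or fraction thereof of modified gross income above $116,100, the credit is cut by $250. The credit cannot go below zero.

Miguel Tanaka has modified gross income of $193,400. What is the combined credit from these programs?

Veteran's Credit: 9% of the $97,400 excess over $96,000 is $8,766; credit = $9,600 − $8,766 = $834.
Retirement Saver's Credit: income exceeds $116,100 by $77,300 → 39 increments × $250 = $9,750 ≥ base, so the credit is $0.
Total: $834 + $0 = $834.

$834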